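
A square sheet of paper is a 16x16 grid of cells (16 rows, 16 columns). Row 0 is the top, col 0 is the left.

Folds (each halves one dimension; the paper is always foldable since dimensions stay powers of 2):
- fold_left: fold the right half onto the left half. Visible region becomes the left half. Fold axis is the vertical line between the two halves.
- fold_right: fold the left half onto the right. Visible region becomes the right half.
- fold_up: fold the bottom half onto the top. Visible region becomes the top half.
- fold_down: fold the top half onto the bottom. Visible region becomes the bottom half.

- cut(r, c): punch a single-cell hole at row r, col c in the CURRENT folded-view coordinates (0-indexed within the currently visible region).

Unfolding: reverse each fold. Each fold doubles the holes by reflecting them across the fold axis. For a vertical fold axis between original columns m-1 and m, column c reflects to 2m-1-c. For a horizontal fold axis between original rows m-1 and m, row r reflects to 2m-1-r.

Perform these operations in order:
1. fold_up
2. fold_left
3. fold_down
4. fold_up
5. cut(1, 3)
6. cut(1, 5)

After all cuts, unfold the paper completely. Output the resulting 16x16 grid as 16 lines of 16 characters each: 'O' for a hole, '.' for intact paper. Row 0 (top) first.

Answer: ................
...O.O....O.O...
...O.O....O.O...
................
................
...O.O....O.O...
...O.O....O.O...
................
................
...O.O....O.O...
...O.O....O.O...
................
................
...O.O....O.O...
...O.O....O.O...
................

Derivation:
Op 1 fold_up: fold axis h@8; visible region now rows[0,8) x cols[0,16) = 8x16
Op 2 fold_left: fold axis v@8; visible region now rows[0,8) x cols[0,8) = 8x8
Op 3 fold_down: fold axis h@4; visible region now rows[4,8) x cols[0,8) = 4x8
Op 4 fold_up: fold axis h@6; visible region now rows[4,6) x cols[0,8) = 2x8
Op 5 cut(1, 3): punch at orig (5,3); cuts so far [(5, 3)]; region rows[4,6) x cols[0,8) = 2x8
Op 6 cut(1, 5): punch at orig (5,5); cuts so far [(5, 3), (5, 5)]; region rows[4,6) x cols[0,8) = 2x8
Unfold 1 (reflect across h@6): 4 holes -> [(5, 3), (5, 5), (6, 3), (6, 5)]
Unfold 2 (reflect across h@4): 8 holes -> [(1, 3), (1, 5), (2, 3), (2, 5), (5, 3), (5, 5), (6, 3), (6, 5)]
Unfold 3 (reflect across v@8): 16 holes -> [(1, 3), (1, 5), (1, 10), (1, 12), (2, 3), (2, 5), (2, 10), (2, 12), (5, 3), (5, 5), (5, 10), (5, 12), (6, 3), (6, 5), (6, 10), (6, 12)]
Unfold 4 (reflect across h@8): 32 holes -> [(1, 3), (1, 5), (1, 10), (1, 12), (2, 3), (2, 5), (2, 10), (2, 12), (5, 3), (5, 5), (5, 10), (5, 12), (6, 3), (6, 5), (6, 10), (6, 12), (9, 3), (9, 5), (9, 10), (9, 12), (10, 3), (10, 5), (10, 10), (10, 12), (13, 3), (13, 5), (13, 10), (13, 12), (14, 3), (14, 5), (14, 10), (14, 12)]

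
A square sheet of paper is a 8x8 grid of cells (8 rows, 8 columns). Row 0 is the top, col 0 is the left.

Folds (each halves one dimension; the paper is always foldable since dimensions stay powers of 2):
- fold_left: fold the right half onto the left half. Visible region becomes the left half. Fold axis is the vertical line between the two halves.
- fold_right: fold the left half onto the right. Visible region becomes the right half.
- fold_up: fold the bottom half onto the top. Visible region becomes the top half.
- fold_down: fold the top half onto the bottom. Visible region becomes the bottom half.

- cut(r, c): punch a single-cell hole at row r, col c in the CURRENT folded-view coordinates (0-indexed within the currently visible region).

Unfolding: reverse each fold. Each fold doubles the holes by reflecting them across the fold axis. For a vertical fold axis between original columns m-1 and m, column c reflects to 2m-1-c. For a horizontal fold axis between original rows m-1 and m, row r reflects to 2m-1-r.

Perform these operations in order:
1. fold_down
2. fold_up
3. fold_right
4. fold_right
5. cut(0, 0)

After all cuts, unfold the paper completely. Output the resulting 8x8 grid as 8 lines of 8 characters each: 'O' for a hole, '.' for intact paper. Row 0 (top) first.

Op 1 fold_down: fold axis h@4; visible region now rows[4,8) x cols[0,8) = 4x8
Op 2 fold_up: fold axis h@6; visible region now rows[4,6) x cols[0,8) = 2x8
Op 3 fold_right: fold axis v@4; visible region now rows[4,6) x cols[4,8) = 2x4
Op 4 fold_right: fold axis v@6; visible region now rows[4,6) x cols[6,8) = 2x2
Op 5 cut(0, 0): punch at orig (4,6); cuts so far [(4, 6)]; region rows[4,6) x cols[6,8) = 2x2
Unfold 1 (reflect across v@6): 2 holes -> [(4, 5), (4, 6)]
Unfold 2 (reflect across v@4): 4 holes -> [(4, 1), (4, 2), (4, 5), (4, 6)]
Unfold 3 (reflect across h@6): 8 holes -> [(4, 1), (4, 2), (4, 5), (4, 6), (7, 1), (7, 2), (7, 5), (7, 6)]
Unfold 4 (reflect across h@4): 16 holes -> [(0, 1), (0, 2), (0, 5), (0, 6), (3, 1), (3, 2), (3, 5), (3, 6), (4, 1), (4, 2), (4, 5), (4, 6), (7, 1), (7, 2), (7, 5), (7, 6)]

Answer: .OO..OO.
........
........
.OO..OO.
.OO..OO.
........
........
.OO..OO.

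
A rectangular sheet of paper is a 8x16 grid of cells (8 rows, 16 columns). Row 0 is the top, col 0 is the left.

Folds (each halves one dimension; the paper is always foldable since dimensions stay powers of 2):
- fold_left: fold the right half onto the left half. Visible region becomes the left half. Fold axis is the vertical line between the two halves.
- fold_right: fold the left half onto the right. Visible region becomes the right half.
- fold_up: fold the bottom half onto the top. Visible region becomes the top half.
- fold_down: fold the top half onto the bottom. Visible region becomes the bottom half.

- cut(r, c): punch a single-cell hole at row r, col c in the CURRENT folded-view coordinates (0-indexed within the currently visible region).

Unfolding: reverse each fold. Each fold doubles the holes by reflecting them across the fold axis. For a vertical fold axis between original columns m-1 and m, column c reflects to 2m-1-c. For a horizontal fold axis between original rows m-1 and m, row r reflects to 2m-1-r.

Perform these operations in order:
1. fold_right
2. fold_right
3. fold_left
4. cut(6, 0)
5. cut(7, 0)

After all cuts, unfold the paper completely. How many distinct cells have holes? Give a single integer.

Answer: 16

Derivation:
Op 1 fold_right: fold axis v@8; visible region now rows[0,8) x cols[8,16) = 8x8
Op 2 fold_right: fold axis v@12; visible region now rows[0,8) x cols[12,16) = 8x4
Op 3 fold_left: fold axis v@14; visible region now rows[0,8) x cols[12,14) = 8x2
Op 4 cut(6, 0): punch at orig (6,12); cuts so far [(6, 12)]; region rows[0,8) x cols[12,14) = 8x2
Op 5 cut(7, 0): punch at orig (7,12); cuts so far [(6, 12), (7, 12)]; region rows[0,8) x cols[12,14) = 8x2
Unfold 1 (reflect across v@14): 4 holes -> [(6, 12), (6, 15), (7, 12), (7, 15)]
Unfold 2 (reflect across v@12): 8 holes -> [(6, 8), (6, 11), (6, 12), (6, 15), (7, 8), (7, 11), (7, 12), (7, 15)]
Unfold 3 (reflect across v@8): 16 holes -> [(6, 0), (6, 3), (6, 4), (6, 7), (6, 8), (6, 11), (6, 12), (6, 15), (7, 0), (7, 3), (7, 4), (7, 7), (7, 8), (7, 11), (7, 12), (7, 15)]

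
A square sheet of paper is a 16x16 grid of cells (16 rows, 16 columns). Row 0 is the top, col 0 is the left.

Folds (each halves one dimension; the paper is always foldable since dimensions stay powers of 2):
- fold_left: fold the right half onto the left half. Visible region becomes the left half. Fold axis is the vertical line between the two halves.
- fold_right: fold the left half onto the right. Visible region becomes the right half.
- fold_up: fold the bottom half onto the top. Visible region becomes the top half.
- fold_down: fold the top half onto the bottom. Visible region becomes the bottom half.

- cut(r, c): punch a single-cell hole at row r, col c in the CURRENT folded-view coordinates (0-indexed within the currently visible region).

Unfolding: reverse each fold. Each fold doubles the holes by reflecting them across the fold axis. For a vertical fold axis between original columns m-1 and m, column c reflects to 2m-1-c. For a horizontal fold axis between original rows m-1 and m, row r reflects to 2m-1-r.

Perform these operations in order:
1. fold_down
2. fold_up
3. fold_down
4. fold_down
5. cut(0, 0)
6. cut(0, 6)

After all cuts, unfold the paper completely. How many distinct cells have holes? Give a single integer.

Answer: 32

Derivation:
Op 1 fold_down: fold axis h@8; visible region now rows[8,16) x cols[0,16) = 8x16
Op 2 fold_up: fold axis h@12; visible region now rows[8,12) x cols[0,16) = 4x16
Op 3 fold_down: fold axis h@10; visible region now rows[10,12) x cols[0,16) = 2x16
Op 4 fold_down: fold axis h@11; visible region now rows[11,12) x cols[0,16) = 1x16
Op 5 cut(0, 0): punch at orig (11,0); cuts so far [(11, 0)]; region rows[11,12) x cols[0,16) = 1x16
Op 6 cut(0, 6): punch at orig (11,6); cuts so far [(11, 0), (11, 6)]; region rows[11,12) x cols[0,16) = 1x16
Unfold 1 (reflect across h@11): 4 holes -> [(10, 0), (10, 6), (11, 0), (11, 6)]
Unfold 2 (reflect across h@10): 8 holes -> [(8, 0), (8, 6), (9, 0), (9, 6), (10, 0), (10, 6), (11, 0), (11, 6)]
Unfold 3 (reflect across h@12): 16 holes -> [(8, 0), (8, 6), (9, 0), (9, 6), (10, 0), (10, 6), (11, 0), (11, 6), (12, 0), (12, 6), (13, 0), (13, 6), (14, 0), (14, 6), (15, 0), (15, 6)]
Unfold 4 (reflect across h@8): 32 holes -> [(0, 0), (0, 6), (1, 0), (1, 6), (2, 0), (2, 6), (3, 0), (3, 6), (4, 0), (4, 6), (5, 0), (5, 6), (6, 0), (6, 6), (7, 0), (7, 6), (8, 0), (8, 6), (9, 0), (9, 6), (10, 0), (10, 6), (11, 0), (11, 6), (12, 0), (12, 6), (13, 0), (13, 6), (14, 0), (14, 6), (15, 0), (15, 6)]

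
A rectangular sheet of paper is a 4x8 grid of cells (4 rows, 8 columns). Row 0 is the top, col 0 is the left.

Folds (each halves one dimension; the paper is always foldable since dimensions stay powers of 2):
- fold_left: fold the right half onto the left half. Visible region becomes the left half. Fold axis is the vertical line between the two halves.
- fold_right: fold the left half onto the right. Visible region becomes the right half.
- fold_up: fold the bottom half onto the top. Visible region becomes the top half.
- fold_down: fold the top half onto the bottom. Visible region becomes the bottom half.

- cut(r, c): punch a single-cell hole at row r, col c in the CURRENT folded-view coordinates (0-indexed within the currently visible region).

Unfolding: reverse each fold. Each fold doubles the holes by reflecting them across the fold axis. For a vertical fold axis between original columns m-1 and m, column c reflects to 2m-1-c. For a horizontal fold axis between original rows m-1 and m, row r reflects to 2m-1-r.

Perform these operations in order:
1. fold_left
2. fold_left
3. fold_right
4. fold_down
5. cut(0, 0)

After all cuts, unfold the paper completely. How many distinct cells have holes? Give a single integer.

Op 1 fold_left: fold axis v@4; visible region now rows[0,4) x cols[0,4) = 4x4
Op 2 fold_left: fold axis v@2; visible region now rows[0,4) x cols[0,2) = 4x2
Op 3 fold_right: fold axis v@1; visible region now rows[0,4) x cols[1,2) = 4x1
Op 4 fold_down: fold axis h@2; visible region now rows[2,4) x cols[1,2) = 2x1
Op 5 cut(0, 0): punch at orig (2,1); cuts so far [(2, 1)]; region rows[2,4) x cols[1,2) = 2x1
Unfold 1 (reflect across h@2): 2 holes -> [(1, 1), (2, 1)]
Unfold 2 (reflect across v@1): 4 holes -> [(1, 0), (1, 1), (2, 0), (2, 1)]
Unfold 3 (reflect across v@2): 8 holes -> [(1, 0), (1, 1), (1, 2), (1, 3), (2, 0), (2, 1), (2, 2), (2, 3)]
Unfold 4 (reflect across v@4): 16 holes -> [(1, 0), (1, 1), (1, 2), (1, 3), (1, 4), (1, 5), (1, 6), (1, 7), (2, 0), (2, 1), (2, 2), (2, 3), (2, 4), (2, 5), (2, 6), (2, 7)]

Answer: 16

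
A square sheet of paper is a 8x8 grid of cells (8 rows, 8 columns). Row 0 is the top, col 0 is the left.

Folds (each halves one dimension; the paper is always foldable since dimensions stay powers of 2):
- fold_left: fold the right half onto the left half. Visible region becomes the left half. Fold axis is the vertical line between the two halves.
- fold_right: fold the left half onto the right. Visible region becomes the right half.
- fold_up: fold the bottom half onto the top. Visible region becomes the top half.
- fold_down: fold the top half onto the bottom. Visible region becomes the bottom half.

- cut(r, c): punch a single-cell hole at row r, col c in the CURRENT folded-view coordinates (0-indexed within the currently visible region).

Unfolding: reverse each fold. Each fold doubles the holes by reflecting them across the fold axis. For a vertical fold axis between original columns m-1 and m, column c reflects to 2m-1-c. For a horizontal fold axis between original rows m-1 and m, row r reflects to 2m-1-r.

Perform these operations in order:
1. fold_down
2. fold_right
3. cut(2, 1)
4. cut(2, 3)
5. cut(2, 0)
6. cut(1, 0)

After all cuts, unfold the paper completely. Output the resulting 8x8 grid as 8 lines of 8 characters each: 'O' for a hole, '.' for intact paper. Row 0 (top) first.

Op 1 fold_down: fold axis h@4; visible region now rows[4,8) x cols[0,8) = 4x8
Op 2 fold_right: fold axis v@4; visible region now rows[4,8) x cols[4,8) = 4x4
Op 3 cut(2, 1): punch at orig (6,5); cuts so far [(6, 5)]; region rows[4,8) x cols[4,8) = 4x4
Op 4 cut(2, 3): punch at orig (6,7); cuts so far [(6, 5), (6, 7)]; region rows[4,8) x cols[4,8) = 4x4
Op 5 cut(2, 0): punch at orig (6,4); cuts so far [(6, 4), (6, 5), (6, 7)]; region rows[4,8) x cols[4,8) = 4x4
Op 6 cut(1, 0): punch at orig (5,4); cuts so far [(5, 4), (6, 4), (6, 5), (6, 7)]; region rows[4,8) x cols[4,8) = 4x4
Unfold 1 (reflect across v@4): 8 holes -> [(5, 3), (5, 4), (6, 0), (6, 2), (6, 3), (6, 4), (6, 5), (6, 7)]
Unfold 2 (reflect across h@4): 16 holes -> [(1, 0), (1, 2), (1, 3), (1, 4), (1, 5), (1, 7), (2, 3), (2, 4), (5, 3), (5, 4), (6, 0), (6, 2), (6, 3), (6, 4), (6, 5), (6, 7)]

Answer: ........
O.OOOO.O
...OO...
........
........
...OO...
O.OOOO.O
........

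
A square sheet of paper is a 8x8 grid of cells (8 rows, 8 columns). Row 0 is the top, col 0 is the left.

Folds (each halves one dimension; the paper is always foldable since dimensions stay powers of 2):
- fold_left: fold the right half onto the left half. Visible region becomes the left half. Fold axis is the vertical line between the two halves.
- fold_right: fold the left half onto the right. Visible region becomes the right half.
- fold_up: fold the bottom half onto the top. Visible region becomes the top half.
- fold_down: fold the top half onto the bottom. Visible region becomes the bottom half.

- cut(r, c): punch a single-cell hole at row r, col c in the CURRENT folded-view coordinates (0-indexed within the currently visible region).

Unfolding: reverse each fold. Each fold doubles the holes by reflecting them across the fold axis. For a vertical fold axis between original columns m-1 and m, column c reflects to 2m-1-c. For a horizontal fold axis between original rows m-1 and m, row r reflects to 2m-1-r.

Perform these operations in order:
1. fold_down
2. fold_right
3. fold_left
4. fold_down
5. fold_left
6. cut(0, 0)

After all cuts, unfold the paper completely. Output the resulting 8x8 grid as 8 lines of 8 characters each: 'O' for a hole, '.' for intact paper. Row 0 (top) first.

Op 1 fold_down: fold axis h@4; visible region now rows[4,8) x cols[0,8) = 4x8
Op 2 fold_right: fold axis v@4; visible region now rows[4,8) x cols[4,8) = 4x4
Op 3 fold_left: fold axis v@6; visible region now rows[4,8) x cols[4,6) = 4x2
Op 4 fold_down: fold axis h@6; visible region now rows[6,8) x cols[4,6) = 2x2
Op 5 fold_left: fold axis v@5; visible region now rows[6,8) x cols[4,5) = 2x1
Op 6 cut(0, 0): punch at orig (6,4); cuts so far [(6, 4)]; region rows[6,8) x cols[4,5) = 2x1
Unfold 1 (reflect across v@5): 2 holes -> [(6, 4), (6, 5)]
Unfold 2 (reflect across h@6): 4 holes -> [(5, 4), (5, 5), (6, 4), (6, 5)]
Unfold 3 (reflect across v@6): 8 holes -> [(5, 4), (5, 5), (5, 6), (5, 7), (6, 4), (6, 5), (6, 6), (6, 7)]
Unfold 4 (reflect across v@4): 16 holes -> [(5, 0), (5, 1), (5, 2), (5, 3), (5, 4), (5, 5), (5, 6), (5, 7), (6, 0), (6, 1), (6, 2), (6, 3), (6, 4), (6, 5), (6, 6), (6, 7)]
Unfold 5 (reflect across h@4): 32 holes -> [(1, 0), (1, 1), (1, 2), (1, 3), (1, 4), (1, 5), (1, 6), (1, 7), (2, 0), (2, 1), (2, 2), (2, 3), (2, 4), (2, 5), (2, 6), (2, 7), (5, 0), (5, 1), (5, 2), (5, 3), (5, 4), (5, 5), (5, 6), (5, 7), (6, 0), (6, 1), (6, 2), (6, 3), (6, 4), (6, 5), (6, 6), (6, 7)]

Answer: ........
OOOOOOOO
OOOOOOOO
........
........
OOOOOOOO
OOOOOOOO
........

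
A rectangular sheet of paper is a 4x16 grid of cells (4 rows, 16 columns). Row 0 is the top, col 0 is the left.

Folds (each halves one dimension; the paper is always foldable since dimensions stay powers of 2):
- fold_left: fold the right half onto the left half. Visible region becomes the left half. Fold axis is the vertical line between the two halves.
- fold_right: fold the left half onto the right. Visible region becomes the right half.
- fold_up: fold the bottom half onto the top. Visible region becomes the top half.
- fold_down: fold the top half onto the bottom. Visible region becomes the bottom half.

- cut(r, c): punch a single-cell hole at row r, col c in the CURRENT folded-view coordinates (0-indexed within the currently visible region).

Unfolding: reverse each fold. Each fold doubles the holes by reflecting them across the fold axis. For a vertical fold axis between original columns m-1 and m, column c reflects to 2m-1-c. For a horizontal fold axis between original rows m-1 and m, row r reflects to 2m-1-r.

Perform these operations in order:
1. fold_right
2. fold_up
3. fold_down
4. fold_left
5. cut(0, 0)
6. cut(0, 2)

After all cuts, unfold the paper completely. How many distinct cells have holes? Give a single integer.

Op 1 fold_right: fold axis v@8; visible region now rows[0,4) x cols[8,16) = 4x8
Op 2 fold_up: fold axis h@2; visible region now rows[0,2) x cols[8,16) = 2x8
Op 3 fold_down: fold axis h@1; visible region now rows[1,2) x cols[8,16) = 1x8
Op 4 fold_left: fold axis v@12; visible region now rows[1,2) x cols[8,12) = 1x4
Op 5 cut(0, 0): punch at orig (1,8); cuts so far [(1, 8)]; region rows[1,2) x cols[8,12) = 1x4
Op 6 cut(0, 2): punch at orig (1,10); cuts so far [(1, 8), (1, 10)]; region rows[1,2) x cols[8,12) = 1x4
Unfold 1 (reflect across v@12): 4 holes -> [(1, 8), (1, 10), (1, 13), (1, 15)]
Unfold 2 (reflect across h@1): 8 holes -> [(0, 8), (0, 10), (0, 13), (0, 15), (1, 8), (1, 10), (1, 13), (1, 15)]
Unfold 3 (reflect across h@2): 16 holes -> [(0, 8), (0, 10), (0, 13), (0, 15), (1, 8), (1, 10), (1, 13), (1, 15), (2, 8), (2, 10), (2, 13), (2, 15), (3, 8), (3, 10), (3, 13), (3, 15)]
Unfold 4 (reflect across v@8): 32 holes -> [(0, 0), (0, 2), (0, 5), (0, 7), (0, 8), (0, 10), (0, 13), (0, 15), (1, 0), (1, 2), (1, 5), (1, 7), (1, 8), (1, 10), (1, 13), (1, 15), (2, 0), (2, 2), (2, 5), (2, 7), (2, 8), (2, 10), (2, 13), (2, 15), (3, 0), (3, 2), (3, 5), (3, 7), (3, 8), (3, 10), (3, 13), (3, 15)]

Answer: 32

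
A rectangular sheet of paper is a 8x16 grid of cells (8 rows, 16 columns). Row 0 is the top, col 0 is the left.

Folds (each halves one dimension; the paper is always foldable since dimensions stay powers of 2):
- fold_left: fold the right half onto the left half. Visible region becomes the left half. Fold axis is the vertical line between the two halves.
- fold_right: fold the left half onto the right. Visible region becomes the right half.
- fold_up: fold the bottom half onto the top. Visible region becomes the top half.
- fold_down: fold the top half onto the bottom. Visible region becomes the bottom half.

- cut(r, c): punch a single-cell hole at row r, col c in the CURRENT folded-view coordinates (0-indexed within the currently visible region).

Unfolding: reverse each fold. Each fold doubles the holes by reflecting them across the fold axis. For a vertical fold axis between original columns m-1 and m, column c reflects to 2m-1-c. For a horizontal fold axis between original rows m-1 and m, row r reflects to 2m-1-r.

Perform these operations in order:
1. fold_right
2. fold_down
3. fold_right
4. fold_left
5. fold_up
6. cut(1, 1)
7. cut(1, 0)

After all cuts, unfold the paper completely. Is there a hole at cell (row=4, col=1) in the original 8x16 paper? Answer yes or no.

Op 1 fold_right: fold axis v@8; visible region now rows[0,8) x cols[8,16) = 8x8
Op 2 fold_down: fold axis h@4; visible region now rows[4,8) x cols[8,16) = 4x8
Op 3 fold_right: fold axis v@12; visible region now rows[4,8) x cols[12,16) = 4x4
Op 4 fold_left: fold axis v@14; visible region now rows[4,8) x cols[12,14) = 4x2
Op 5 fold_up: fold axis h@6; visible region now rows[4,6) x cols[12,14) = 2x2
Op 6 cut(1, 1): punch at orig (5,13); cuts so far [(5, 13)]; region rows[4,6) x cols[12,14) = 2x2
Op 7 cut(1, 0): punch at orig (5,12); cuts so far [(5, 12), (5, 13)]; region rows[4,6) x cols[12,14) = 2x2
Unfold 1 (reflect across h@6): 4 holes -> [(5, 12), (5, 13), (6, 12), (6, 13)]
Unfold 2 (reflect across v@14): 8 holes -> [(5, 12), (5, 13), (5, 14), (5, 15), (6, 12), (6, 13), (6, 14), (6, 15)]
Unfold 3 (reflect across v@12): 16 holes -> [(5, 8), (5, 9), (5, 10), (5, 11), (5, 12), (5, 13), (5, 14), (5, 15), (6, 8), (6, 9), (6, 10), (6, 11), (6, 12), (6, 13), (6, 14), (6, 15)]
Unfold 4 (reflect across h@4): 32 holes -> [(1, 8), (1, 9), (1, 10), (1, 11), (1, 12), (1, 13), (1, 14), (1, 15), (2, 8), (2, 9), (2, 10), (2, 11), (2, 12), (2, 13), (2, 14), (2, 15), (5, 8), (5, 9), (5, 10), (5, 11), (5, 12), (5, 13), (5, 14), (5, 15), (6, 8), (6, 9), (6, 10), (6, 11), (6, 12), (6, 13), (6, 14), (6, 15)]
Unfold 5 (reflect across v@8): 64 holes -> [(1, 0), (1, 1), (1, 2), (1, 3), (1, 4), (1, 5), (1, 6), (1, 7), (1, 8), (1, 9), (1, 10), (1, 11), (1, 12), (1, 13), (1, 14), (1, 15), (2, 0), (2, 1), (2, 2), (2, 3), (2, 4), (2, 5), (2, 6), (2, 7), (2, 8), (2, 9), (2, 10), (2, 11), (2, 12), (2, 13), (2, 14), (2, 15), (5, 0), (5, 1), (5, 2), (5, 3), (5, 4), (5, 5), (5, 6), (5, 7), (5, 8), (5, 9), (5, 10), (5, 11), (5, 12), (5, 13), (5, 14), (5, 15), (6, 0), (6, 1), (6, 2), (6, 3), (6, 4), (6, 5), (6, 6), (6, 7), (6, 8), (6, 9), (6, 10), (6, 11), (6, 12), (6, 13), (6, 14), (6, 15)]
Holes: [(1, 0), (1, 1), (1, 2), (1, 3), (1, 4), (1, 5), (1, 6), (1, 7), (1, 8), (1, 9), (1, 10), (1, 11), (1, 12), (1, 13), (1, 14), (1, 15), (2, 0), (2, 1), (2, 2), (2, 3), (2, 4), (2, 5), (2, 6), (2, 7), (2, 8), (2, 9), (2, 10), (2, 11), (2, 12), (2, 13), (2, 14), (2, 15), (5, 0), (5, 1), (5, 2), (5, 3), (5, 4), (5, 5), (5, 6), (5, 7), (5, 8), (5, 9), (5, 10), (5, 11), (5, 12), (5, 13), (5, 14), (5, 15), (6, 0), (6, 1), (6, 2), (6, 3), (6, 4), (6, 5), (6, 6), (6, 7), (6, 8), (6, 9), (6, 10), (6, 11), (6, 12), (6, 13), (6, 14), (6, 15)]

Answer: no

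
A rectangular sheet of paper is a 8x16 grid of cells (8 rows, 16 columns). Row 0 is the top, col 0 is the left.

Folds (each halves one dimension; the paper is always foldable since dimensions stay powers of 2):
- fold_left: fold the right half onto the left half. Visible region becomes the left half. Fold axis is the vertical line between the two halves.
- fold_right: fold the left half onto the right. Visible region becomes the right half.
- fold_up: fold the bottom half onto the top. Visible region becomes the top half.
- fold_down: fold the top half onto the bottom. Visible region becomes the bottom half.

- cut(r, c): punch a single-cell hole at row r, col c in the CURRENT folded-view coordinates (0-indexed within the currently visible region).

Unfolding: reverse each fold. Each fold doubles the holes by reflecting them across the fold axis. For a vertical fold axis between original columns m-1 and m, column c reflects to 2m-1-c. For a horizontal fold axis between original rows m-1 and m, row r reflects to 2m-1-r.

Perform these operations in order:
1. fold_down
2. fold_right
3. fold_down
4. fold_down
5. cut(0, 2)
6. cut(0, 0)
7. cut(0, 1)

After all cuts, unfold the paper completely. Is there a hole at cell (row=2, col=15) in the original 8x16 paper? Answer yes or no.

Answer: no

Derivation:
Op 1 fold_down: fold axis h@4; visible region now rows[4,8) x cols[0,16) = 4x16
Op 2 fold_right: fold axis v@8; visible region now rows[4,8) x cols[8,16) = 4x8
Op 3 fold_down: fold axis h@6; visible region now rows[6,8) x cols[8,16) = 2x8
Op 4 fold_down: fold axis h@7; visible region now rows[7,8) x cols[8,16) = 1x8
Op 5 cut(0, 2): punch at orig (7,10); cuts so far [(7, 10)]; region rows[7,8) x cols[8,16) = 1x8
Op 6 cut(0, 0): punch at orig (7,8); cuts so far [(7, 8), (7, 10)]; region rows[7,8) x cols[8,16) = 1x8
Op 7 cut(0, 1): punch at orig (7,9); cuts so far [(7, 8), (7, 9), (7, 10)]; region rows[7,8) x cols[8,16) = 1x8
Unfold 1 (reflect across h@7): 6 holes -> [(6, 8), (6, 9), (6, 10), (7, 8), (7, 9), (7, 10)]
Unfold 2 (reflect across h@6): 12 holes -> [(4, 8), (4, 9), (4, 10), (5, 8), (5, 9), (5, 10), (6, 8), (6, 9), (6, 10), (7, 8), (7, 9), (7, 10)]
Unfold 3 (reflect across v@8): 24 holes -> [(4, 5), (4, 6), (4, 7), (4, 8), (4, 9), (4, 10), (5, 5), (5, 6), (5, 7), (5, 8), (5, 9), (5, 10), (6, 5), (6, 6), (6, 7), (6, 8), (6, 9), (6, 10), (7, 5), (7, 6), (7, 7), (7, 8), (7, 9), (7, 10)]
Unfold 4 (reflect across h@4): 48 holes -> [(0, 5), (0, 6), (0, 7), (0, 8), (0, 9), (0, 10), (1, 5), (1, 6), (1, 7), (1, 8), (1, 9), (1, 10), (2, 5), (2, 6), (2, 7), (2, 8), (2, 9), (2, 10), (3, 5), (3, 6), (3, 7), (3, 8), (3, 9), (3, 10), (4, 5), (4, 6), (4, 7), (4, 8), (4, 9), (4, 10), (5, 5), (5, 6), (5, 7), (5, 8), (5, 9), (5, 10), (6, 5), (6, 6), (6, 7), (6, 8), (6, 9), (6, 10), (7, 5), (7, 6), (7, 7), (7, 8), (7, 9), (7, 10)]
Holes: [(0, 5), (0, 6), (0, 7), (0, 8), (0, 9), (0, 10), (1, 5), (1, 6), (1, 7), (1, 8), (1, 9), (1, 10), (2, 5), (2, 6), (2, 7), (2, 8), (2, 9), (2, 10), (3, 5), (3, 6), (3, 7), (3, 8), (3, 9), (3, 10), (4, 5), (4, 6), (4, 7), (4, 8), (4, 9), (4, 10), (5, 5), (5, 6), (5, 7), (5, 8), (5, 9), (5, 10), (6, 5), (6, 6), (6, 7), (6, 8), (6, 9), (6, 10), (7, 5), (7, 6), (7, 7), (7, 8), (7, 9), (7, 10)]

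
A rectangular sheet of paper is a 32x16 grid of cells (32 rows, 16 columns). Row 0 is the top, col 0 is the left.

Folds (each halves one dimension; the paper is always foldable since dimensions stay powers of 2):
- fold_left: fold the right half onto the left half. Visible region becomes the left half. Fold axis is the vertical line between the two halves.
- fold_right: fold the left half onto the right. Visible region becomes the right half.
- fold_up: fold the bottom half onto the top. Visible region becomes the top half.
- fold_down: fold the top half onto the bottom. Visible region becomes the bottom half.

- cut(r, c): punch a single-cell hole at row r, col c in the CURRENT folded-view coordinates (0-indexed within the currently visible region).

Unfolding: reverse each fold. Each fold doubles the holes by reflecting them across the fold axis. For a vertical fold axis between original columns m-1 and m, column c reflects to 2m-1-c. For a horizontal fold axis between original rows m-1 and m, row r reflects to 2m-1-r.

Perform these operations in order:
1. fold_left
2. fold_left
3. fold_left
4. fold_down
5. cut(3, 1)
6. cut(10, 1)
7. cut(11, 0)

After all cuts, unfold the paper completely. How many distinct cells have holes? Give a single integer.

Answer: 48

Derivation:
Op 1 fold_left: fold axis v@8; visible region now rows[0,32) x cols[0,8) = 32x8
Op 2 fold_left: fold axis v@4; visible region now rows[0,32) x cols[0,4) = 32x4
Op 3 fold_left: fold axis v@2; visible region now rows[0,32) x cols[0,2) = 32x2
Op 4 fold_down: fold axis h@16; visible region now rows[16,32) x cols[0,2) = 16x2
Op 5 cut(3, 1): punch at orig (19,1); cuts so far [(19, 1)]; region rows[16,32) x cols[0,2) = 16x2
Op 6 cut(10, 1): punch at orig (26,1); cuts so far [(19, 1), (26, 1)]; region rows[16,32) x cols[0,2) = 16x2
Op 7 cut(11, 0): punch at orig (27,0); cuts so far [(19, 1), (26, 1), (27, 0)]; region rows[16,32) x cols[0,2) = 16x2
Unfold 1 (reflect across h@16): 6 holes -> [(4, 0), (5, 1), (12, 1), (19, 1), (26, 1), (27, 0)]
Unfold 2 (reflect across v@2): 12 holes -> [(4, 0), (4, 3), (5, 1), (5, 2), (12, 1), (12, 2), (19, 1), (19, 2), (26, 1), (26, 2), (27, 0), (27, 3)]
Unfold 3 (reflect across v@4): 24 holes -> [(4, 0), (4, 3), (4, 4), (4, 7), (5, 1), (5, 2), (5, 5), (5, 6), (12, 1), (12, 2), (12, 5), (12, 6), (19, 1), (19, 2), (19, 5), (19, 6), (26, 1), (26, 2), (26, 5), (26, 6), (27, 0), (27, 3), (27, 4), (27, 7)]
Unfold 4 (reflect across v@8): 48 holes -> [(4, 0), (4, 3), (4, 4), (4, 7), (4, 8), (4, 11), (4, 12), (4, 15), (5, 1), (5, 2), (5, 5), (5, 6), (5, 9), (5, 10), (5, 13), (5, 14), (12, 1), (12, 2), (12, 5), (12, 6), (12, 9), (12, 10), (12, 13), (12, 14), (19, 1), (19, 2), (19, 5), (19, 6), (19, 9), (19, 10), (19, 13), (19, 14), (26, 1), (26, 2), (26, 5), (26, 6), (26, 9), (26, 10), (26, 13), (26, 14), (27, 0), (27, 3), (27, 4), (27, 7), (27, 8), (27, 11), (27, 12), (27, 15)]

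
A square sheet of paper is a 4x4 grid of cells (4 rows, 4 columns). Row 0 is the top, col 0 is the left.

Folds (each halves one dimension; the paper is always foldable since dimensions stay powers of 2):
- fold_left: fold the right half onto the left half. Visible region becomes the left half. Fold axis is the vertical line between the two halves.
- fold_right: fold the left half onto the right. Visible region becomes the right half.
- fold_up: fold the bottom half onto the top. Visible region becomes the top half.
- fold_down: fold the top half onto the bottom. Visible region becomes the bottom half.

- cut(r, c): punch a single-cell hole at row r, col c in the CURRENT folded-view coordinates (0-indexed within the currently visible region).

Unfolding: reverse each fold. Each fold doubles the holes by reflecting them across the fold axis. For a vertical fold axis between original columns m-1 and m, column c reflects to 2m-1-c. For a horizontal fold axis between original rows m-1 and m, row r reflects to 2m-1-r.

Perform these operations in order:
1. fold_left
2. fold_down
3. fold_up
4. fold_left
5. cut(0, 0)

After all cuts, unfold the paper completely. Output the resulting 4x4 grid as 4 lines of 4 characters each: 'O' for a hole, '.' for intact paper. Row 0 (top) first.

Op 1 fold_left: fold axis v@2; visible region now rows[0,4) x cols[0,2) = 4x2
Op 2 fold_down: fold axis h@2; visible region now rows[2,4) x cols[0,2) = 2x2
Op 3 fold_up: fold axis h@3; visible region now rows[2,3) x cols[0,2) = 1x2
Op 4 fold_left: fold axis v@1; visible region now rows[2,3) x cols[0,1) = 1x1
Op 5 cut(0, 0): punch at orig (2,0); cuts so far [(2, 0)]; region rows[2,3) x cols[0,1) = 1x1
Unfold 1 (reflect across v@1): 2 holes -> [(2, 0), (2, 1)]
Unfold 2 (reflect across h@3): 4 holes -> [(2, 0), (2, 1), (3, 0), (3, 1)]
Unfold 3 (reflect across h@2): 8 holes -> [(0, 0), (0, 1), (1, 0), (1, 1), (2, 0), (2, 1), (3, 0), (3, 1)]
Unfold 4 (reflect across v@2): 16 holes -> [(0, 0), (0, 1), (0, 2), (0, 3), (1, 0), (1, 1), (1, 2), (1, 3), (2, 0), (2, 1), (2, 2), (2, 3), (3, 0), (3, 1), (3, 2), (3, 3)]

Answer: OOOO
OOOO
OOOO
OOOO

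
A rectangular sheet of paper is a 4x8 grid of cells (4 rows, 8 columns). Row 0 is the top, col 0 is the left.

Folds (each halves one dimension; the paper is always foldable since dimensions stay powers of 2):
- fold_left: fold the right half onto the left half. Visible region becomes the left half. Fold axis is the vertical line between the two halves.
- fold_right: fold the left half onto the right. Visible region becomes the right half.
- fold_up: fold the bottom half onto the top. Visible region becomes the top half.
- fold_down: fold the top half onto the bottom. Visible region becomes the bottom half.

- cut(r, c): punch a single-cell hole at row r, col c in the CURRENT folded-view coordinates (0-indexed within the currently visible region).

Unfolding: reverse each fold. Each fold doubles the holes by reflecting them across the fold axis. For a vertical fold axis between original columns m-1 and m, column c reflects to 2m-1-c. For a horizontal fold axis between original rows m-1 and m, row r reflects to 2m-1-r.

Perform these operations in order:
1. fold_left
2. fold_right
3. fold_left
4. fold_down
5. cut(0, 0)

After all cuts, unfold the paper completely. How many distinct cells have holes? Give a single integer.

Op 1 fold_left: fold axis v@4; visible region now rows[0,4) x cols[0,4) = 4x4
Op 2 fold_right: fold axis v@2; visible region now rows[0,4) x cols[2,4) = 4x2
Op 3 fold_left: fold axis v@3; visible region now rows[0,4) x cols[2,3) = 4x1
Op 4 fold_down: fold axis h@2; visible region now rows[2,4) x cols[2,3) = 2x1
Op 5 cut(0, 0): punch at orig (2,2); cuts so far [(2, 2)]; region rows[2,4) x cols[2,3) = 2x1
Unfold 1 (reflect across h@2): 2 holes -> [(1, 2), (2, 2)]
Unfold 2 (reflect across v@3): 4 holes -> [(1, 2), (1, 3), (2, 2), (2, 3)]
Unfold 3 (reflect across v@2): 8 holes -> [(1, 0), (1, 1), (1, 2), (1, 3), (2, 0), (2, 1), (2, 2), (2, 3)]
Unfold 4 (reflect across v@4): 16 holes -> [(1, 0), (1, 1), (1, 2), (1, 3), (1, 4), (1, 5), (1, 6), (1, 7), (2, 0), (2, 1), (2, 2), (2, 3), (2, 4), (2, 5), (2, 6), (2, 7)]

Answer: 16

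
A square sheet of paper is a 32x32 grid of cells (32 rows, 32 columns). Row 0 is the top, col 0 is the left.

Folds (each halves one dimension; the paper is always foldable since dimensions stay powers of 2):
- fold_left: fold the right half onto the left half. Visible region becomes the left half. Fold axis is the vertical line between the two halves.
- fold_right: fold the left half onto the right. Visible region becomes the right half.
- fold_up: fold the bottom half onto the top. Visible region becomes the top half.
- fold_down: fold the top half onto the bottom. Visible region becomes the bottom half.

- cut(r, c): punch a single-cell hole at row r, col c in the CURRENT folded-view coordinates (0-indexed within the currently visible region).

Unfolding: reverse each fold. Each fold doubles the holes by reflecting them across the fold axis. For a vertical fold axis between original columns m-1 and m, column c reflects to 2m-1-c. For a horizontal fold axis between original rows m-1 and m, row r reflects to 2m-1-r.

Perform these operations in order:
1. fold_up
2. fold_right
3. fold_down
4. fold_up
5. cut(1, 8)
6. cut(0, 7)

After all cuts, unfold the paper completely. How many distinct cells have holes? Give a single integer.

Op 1 fold_up: fold axis h@16; visible region now rows[0,16) x cols[0,32) = 16x32
Op 2 fold_right: fold axis v@16; visible region now rows[0,16) x cols[16,32) = 16x16
Op 3 fold_down: fold axis h@8; visible region now rows[8,16) x cols[16,32) = 8x16
Op 4 fold_up: fold axis h@12; visible region now rows[8,12) x cols[16,32) = 4x16
Op 5 cut(1, 8): punch at orig (9,24); cuts so far [(9, 24)]; region rows[8,12) x cols[16,32) = 4x16
Op 6 cut(0, 7): punch at orig (8,23); cuts so far [(8, 23), (9, 24)]; region rows[8,12) x cols[16,32) = 4x16
Unfold 1 (reflect across h@12): 4 holes -> [(8, 23), (9, 24), (14, 24), (15, 23)]
Unfold 2 (reflect across h@8): 8 holes -> [(0, 23), (1, 24), (6, 24), (7, 23), (8, 23), (9, 24), (14, 24), (15, 23)]
Unfold 3 (reflect across v@16): 16 holes -> [(0, 8), (0, 23), (1, 7), (1, 24), (6, 7), (6, 24), (7, 8), (7, 23), (8, 8), (8, 23), (9, 7), (9, 24), (14, 7), (14, 24), (15, 8), (15, 23)]
Unfold 4 (reflect across h@16): 32 holes -> [(0, 8), (0, 23), (1, 7), (1, 24), (6, 7), (6, 24), (7, 8), (7, 23), (8, 8), (8, 23), (9, 7), (9, 24), (14, 7), (14, 24), (15, 8), (15, 23), (16, 8), (16, 23), (17, 7), (17, 24), (22, 7), (22, 24), (23, 8), (23, 23), (24, 8), (24, 23), (25, 7), (25, 24), (30, 7), (30, 24), (31, 8), (31, 23)]

Answer: 32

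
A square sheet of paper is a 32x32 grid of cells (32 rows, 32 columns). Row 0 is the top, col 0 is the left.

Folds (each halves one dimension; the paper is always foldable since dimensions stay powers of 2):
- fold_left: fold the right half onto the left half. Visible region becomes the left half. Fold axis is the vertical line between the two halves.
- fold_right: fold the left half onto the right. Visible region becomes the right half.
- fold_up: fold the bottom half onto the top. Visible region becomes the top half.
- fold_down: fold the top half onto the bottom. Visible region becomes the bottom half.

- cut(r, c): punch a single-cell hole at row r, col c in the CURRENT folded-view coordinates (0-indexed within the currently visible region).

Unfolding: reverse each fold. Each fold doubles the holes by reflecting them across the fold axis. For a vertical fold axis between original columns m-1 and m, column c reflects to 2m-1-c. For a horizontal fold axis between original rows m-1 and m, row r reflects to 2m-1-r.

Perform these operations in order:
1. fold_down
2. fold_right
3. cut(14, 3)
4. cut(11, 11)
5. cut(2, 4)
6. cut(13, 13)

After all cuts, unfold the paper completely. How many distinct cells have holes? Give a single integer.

Op 1 fold_down: fold axis h@16; visible region now rows[16,32) x cols[0,32) = 16x32
Op 2 fold_right: fold axis v@16; visible region now rows[16,32) x cols[16,32) = 16x16
Op 3 cut(14, 3): punch at orig (30,19); cuts so far [(30, 19)]; region rows[16,32) x cols[16,32) = 16x16
Op 4 cut(11, 11): punch at orig (27,27); cuts so far [(27, 27), (30, 19)]; region rows[16,32) x cols[16,32) = 16x16
Op 5 cut(2, 4): punch at orig (18,20); cuts so far [(18, 20), (27, 27), (30, 19)]; region rows[16,32) x cols[16,32) = 16x16
Op 6 cut(13, 13): punch at orig (29,29); cuts so far [(18, 20), (27, 27), (29, 29), (30, 19)]; region rows[16,32) x cols[16,32) = 16x16
Unfold 1 (reflect across v@16): 8 holes -> [(18, 11), (18, 20), (27, 4), (27, 27), (29, 2), (29, 29), (30, 12), (30, 19)]
Unfold 2 (reflect across h@16): 16 holes -> [(1, 12), (1, 19), (2, 2), (2, 29), (4, 4), (4, 27), (13, 11), (13, 20), (18, 11), (18, 20), (27, 4), (27, 27), (29, 2), (29, 29), (30, 12), (30, 19)]

Answer: 16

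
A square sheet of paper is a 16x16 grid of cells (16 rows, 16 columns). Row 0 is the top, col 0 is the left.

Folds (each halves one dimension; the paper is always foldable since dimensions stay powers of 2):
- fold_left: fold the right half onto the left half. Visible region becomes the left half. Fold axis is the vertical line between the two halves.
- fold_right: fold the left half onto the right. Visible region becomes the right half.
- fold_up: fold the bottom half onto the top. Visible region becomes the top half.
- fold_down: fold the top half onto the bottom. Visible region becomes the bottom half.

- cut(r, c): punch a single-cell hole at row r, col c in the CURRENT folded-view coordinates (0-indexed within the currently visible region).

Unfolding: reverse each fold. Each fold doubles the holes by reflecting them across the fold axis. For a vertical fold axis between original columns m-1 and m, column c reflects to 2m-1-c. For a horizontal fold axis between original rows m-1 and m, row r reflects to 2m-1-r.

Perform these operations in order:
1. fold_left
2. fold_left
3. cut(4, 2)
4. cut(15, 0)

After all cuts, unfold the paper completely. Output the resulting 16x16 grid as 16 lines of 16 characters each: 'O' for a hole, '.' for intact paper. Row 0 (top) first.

Op 1 fold_left: fold axis v@8; visible region now rows[0,16) x cols[0,8) = 16x8
Op 2 fold_left: fold axis v@4; visible region now rows[0,16) x cols[0,4) = 16x4
Op 3 cut(4, 2): punch at orig (4,2); cuts so far [(4, 2)]; region rows[0,16) x cols[0,4) = 16x4
Op 4 cut(15, 0): punch at orig (15,0); cuts so far [(4, 2), (15, 0)]; region rows[0,16) x cols[0,4) = 16x4
Unfold 1 (reflect across v@4): 4 holes -> [(4, 2), (4, 5), (15, 0), (15, 7)]
Unfold 2 (reflect across v@8): 8 holes -> [(4, 2), (4, 5), (4, 10), (4, 13), (15, 0), (15, 7), (15, 8), (15, 15)]

Answer: ................
................
................
................
..O..O....O..O..
................
................
................
................
................
................
................
................
................
................
O......OO......O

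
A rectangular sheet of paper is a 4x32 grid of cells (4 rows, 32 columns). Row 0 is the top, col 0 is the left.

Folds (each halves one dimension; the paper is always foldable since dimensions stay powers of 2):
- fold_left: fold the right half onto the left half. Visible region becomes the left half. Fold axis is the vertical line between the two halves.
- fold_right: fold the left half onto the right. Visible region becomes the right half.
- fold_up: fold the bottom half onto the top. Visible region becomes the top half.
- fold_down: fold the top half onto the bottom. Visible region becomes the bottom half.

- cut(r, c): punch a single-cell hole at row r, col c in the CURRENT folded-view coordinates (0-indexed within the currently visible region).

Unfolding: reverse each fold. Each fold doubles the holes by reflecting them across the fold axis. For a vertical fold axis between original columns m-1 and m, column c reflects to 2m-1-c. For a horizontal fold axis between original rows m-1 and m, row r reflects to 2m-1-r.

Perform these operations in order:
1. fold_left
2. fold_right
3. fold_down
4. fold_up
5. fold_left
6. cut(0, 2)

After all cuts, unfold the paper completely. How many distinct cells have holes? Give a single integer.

Op 1 fold_left: fold axis v@16; visible region now rows[0,4) x cols[0,16) = 4x16
Op 2 fold_right: fold axis v@8; visible region now rows[0,4) x cols[8,16) = 4x8
Op 3 fold_down: fold axis h@2; visible region now rows[2,4) x cols[8,16) = 2x8
Op 4 fold_up: fold axis h@3; visible region now rows[2,3) x cols[8,16) = 1x8
Op 5 fold_left: fold axis v@12; visible region now rows[2,3) x cols[8,12) = 1x4
Op 6 cut(0, 2): punch at orig (2,10); cuts so far [(2, 10)]; region rows[2,3) x cols[8,12) = 1x4
Unfold 1 (reflect across v@12): 2 holes -> [(2, 10), (2, 13)]
Unfold 2 (reflect across h@3): 4 holes -> [(2, 10), (2, 13), (3, 10), (3, 13)]
Unfold 3 (reflect across h@2): 8 holes -> [(0, 10), (0, 13), (1, 10), (1, 13), (2, 10), (2, 13), (3, 10), (3, 13)]
Unfold 4 (reflect across v@8): 16 holes -> [(0, 2), (0, 5), (0, 10), (0, 13), (1, 2), (1, 5), (1, 10), (1, 13), (2, 2), (2, 5), (2, 10), (2, 13), (3, 2), (3, 5), (3, 10), (3, 13)]
Unfold 5 (reflect across v@16): 32 holes -> [(0, 2), (0, 5), (0, 10), (0, 13), (0, 18), (0, 21), (0, 26), (0, 29), (1, 2), (1, 5), (1, 10), (1, 13), (1, 18), (1, 21), (1, 26), (1, 29), (2, 2), (2, 5), (2, 10), (2, 13), (2, 18), (2, 21), (2, 26), (2, 29), (3, 2), (3, 5), (3, 10), (3, 13), (3, 18), (3, 21), (3, 26), (3, 29)]

Answer: 32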